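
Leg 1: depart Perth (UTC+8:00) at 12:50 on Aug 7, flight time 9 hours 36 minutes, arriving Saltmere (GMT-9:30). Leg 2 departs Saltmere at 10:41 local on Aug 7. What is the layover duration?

Convert departure to UTC: 12:50 − 8:00 = 04:50 UTC on Aug 7.
Add 9 hours 36 minutes flight time → 14:26 UTC.
Saltmere is UTC−9:30, so local arrival = 14:26 − 9:30 = 04:56 on Aug 7.
Layover = 10:41 − 04:56 = 5 hours 45 minutes.

5 hours 45 minutes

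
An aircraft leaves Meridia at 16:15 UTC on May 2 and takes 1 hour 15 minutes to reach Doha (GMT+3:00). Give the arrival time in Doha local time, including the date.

20:30 on May 2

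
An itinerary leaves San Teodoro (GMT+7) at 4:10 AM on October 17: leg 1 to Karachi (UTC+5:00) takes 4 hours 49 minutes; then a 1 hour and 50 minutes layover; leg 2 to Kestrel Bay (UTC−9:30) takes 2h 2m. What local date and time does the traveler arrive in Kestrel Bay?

8:21 PM on October 16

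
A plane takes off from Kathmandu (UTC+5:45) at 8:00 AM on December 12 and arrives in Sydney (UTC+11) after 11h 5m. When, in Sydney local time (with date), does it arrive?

Convert departure to UTC: 8:00 AM − 5:45 = 2:15 AM UTC on Dec 12.
Add 11 hours 5 minutes travel time → 1:20 PM UTC.
Sydney is UTC+11:00, so local arrival = 1:20 PM + 11:00 = 12:20 AM on Dec 13.

12:20 AM on December 13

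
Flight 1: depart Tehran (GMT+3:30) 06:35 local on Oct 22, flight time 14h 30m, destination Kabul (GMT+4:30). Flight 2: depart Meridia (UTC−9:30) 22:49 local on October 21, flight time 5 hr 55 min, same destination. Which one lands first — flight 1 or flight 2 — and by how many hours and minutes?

Flight 1 in UTC: 06:35 − 3:30 = 03:05 on Oct 22.
+14 hours 30 minutes → arrive 17:35 UTC on Oct 22.
Flight 2 in UTC: 22:49 + 9:30 = 08:19 on Oct 22.
+5 hours 55 minutes → arrive 14:14 UTC on Oct 22.
Flight 2 lands earlier by 3 hours 21 minutes.

the second, by 3 hours 21 minutes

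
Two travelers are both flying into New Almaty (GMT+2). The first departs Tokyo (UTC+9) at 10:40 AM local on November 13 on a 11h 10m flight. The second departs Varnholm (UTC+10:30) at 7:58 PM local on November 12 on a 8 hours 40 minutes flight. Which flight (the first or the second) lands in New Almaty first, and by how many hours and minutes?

the second, by 18 hours 42 minutes

Flight 1 in UTC: 10:40 AM − 9:00 = 1:40 AM on Nov 13.
+11 hours 10 minutes → arrive 12:50 PM UTC on Nov 13.
Flight 2 in UTC: 7:58 PM − 10:30 = 9:28 AM on Nov 12.
+8 hours and 40 minutes → arrive 6:08 PM UTC on Nov 12.
Flight 2 lands earlier by 18 hours 42 minutes.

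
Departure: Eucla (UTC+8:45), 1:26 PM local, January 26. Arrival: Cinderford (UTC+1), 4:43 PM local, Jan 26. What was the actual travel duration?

Departure in UTC: 1:26 PM − 8:45 = 4:41 AM on Jan 26.
Arrival in UTC: 4:43 PM − 1:00 = 3:43 PM on Jan 26.
Elapsed = 3:43 PM − 4:41 AM = 11 hours 2 minutes.

11 hours 2 minutes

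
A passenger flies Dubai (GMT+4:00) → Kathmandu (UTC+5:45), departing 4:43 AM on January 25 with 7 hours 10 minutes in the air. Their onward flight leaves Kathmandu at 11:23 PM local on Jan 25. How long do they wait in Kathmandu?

9 hours 45 minutes

Convert departure to UTC: 4:43 AM − 4:00 = 12:43 AM UTC on Jan 25.
Add 7 hours and 10 minutes flight time → 7:53 AM UTC.
Kathmandu is UTC+5:45, so local arrival = 7:53 AM + 5:45 = 1:38 PM on Jan 25.
Layover = 11:23 PM − 1:38 PM = 9 hours 45 minutes.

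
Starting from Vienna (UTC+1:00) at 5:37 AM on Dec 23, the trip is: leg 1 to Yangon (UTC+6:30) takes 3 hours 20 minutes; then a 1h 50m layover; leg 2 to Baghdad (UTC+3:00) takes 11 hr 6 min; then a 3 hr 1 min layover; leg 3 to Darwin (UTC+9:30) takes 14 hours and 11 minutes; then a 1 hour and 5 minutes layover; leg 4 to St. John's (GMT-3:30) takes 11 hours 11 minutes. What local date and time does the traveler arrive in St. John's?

10:51 PM on December 24

Convert departure to UTC: 5:37 AM − 1:00 = 4:37 AM UTC on Dec 23.
Add 3 hours and 20 minutes leg 1 → 7:57 AM UTC.
Add 1 hour and 50 minutes layover in Yangon → 9:47 AM UTC.
Add 11 hours and 6 minutes leg 2 → 8:53 PM UTC.
Add 3 hours and 1 minute layover in Baghdad → 11:54 PM UTC.
Add 14 hours 11 minutes leg 3 → 2:05 PM UTC (Dec 24).
Add 1 hour 5 minutes layover in Darwin → 3:10 PM UTC.
Add 11 hours and 11 minutes leg 4 → 2:21 AM UTC (Dec 25).
St. John's is UTC−3:30, so local arrival = 2:21 AM − 3:30 = 10:51 PM on Dec 24.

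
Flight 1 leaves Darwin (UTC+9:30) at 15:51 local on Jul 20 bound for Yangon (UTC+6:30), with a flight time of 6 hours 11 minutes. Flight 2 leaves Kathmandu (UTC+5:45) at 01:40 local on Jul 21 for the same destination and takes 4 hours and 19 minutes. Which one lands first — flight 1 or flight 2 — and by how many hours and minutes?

Flight 1 in UTC: 15:51 − 9:30 = 06:21 on Jul 20.
+6 hours and 11 minutes → arrive 12:32 UTC on Jul 20.
Flight 2 in UTC: 01:40 − 5:45 = 19:55 on Jul 20.
+4 hours and 19 minutes → arrive 00:14 UTC on Jul 21.
Flight 1 lands earlier by 11 hours 42 minutes.

the first, by 11 hours 42 minutes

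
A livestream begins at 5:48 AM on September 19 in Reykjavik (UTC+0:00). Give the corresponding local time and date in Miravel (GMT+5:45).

11:33 AM on September 19

Reykjavik is UTC+0 so that is 5:48 AM UTC.
Miravel is UTC+5:45: 5:48 AM + 5:45 = 11:33 AM on Sep 19.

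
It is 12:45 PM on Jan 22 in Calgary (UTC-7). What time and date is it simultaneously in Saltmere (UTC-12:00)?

7:45 AM on Jan 22

In UTC: 12:45 PM + 7:00 = 7:45 PM on Jan 22.
Saltmere is UTC−12:00: 7:45 PM − 12:00 = 7:45 AM on Jan 22.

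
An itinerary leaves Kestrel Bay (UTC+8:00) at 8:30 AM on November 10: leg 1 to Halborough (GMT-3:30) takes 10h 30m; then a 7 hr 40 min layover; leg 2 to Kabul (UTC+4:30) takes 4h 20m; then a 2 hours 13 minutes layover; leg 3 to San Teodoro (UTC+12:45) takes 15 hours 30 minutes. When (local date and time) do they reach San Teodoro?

Convert departure to UTC: 8:30 AM − 8:00 = 12:30 AM UTC on Nov 10.
Add 10 hours and 30 minutes leg 1 → 11:00 AM UTC.
Add 7 hours 40 minutes layover in Halborough → 6:40 PM UTC.
Add 4 hours and 20 minutes leg 2 → 11:00 PM UTC.
Add 2 hours and 13 minutes layover in Kabul → 1:13 AM UTC (Nov 11).
Add 15 hours and 30 minutes leg 3 → 4:43 PM UTC.
San Teodoro is UTC+12:45, so local arrival = 4:43 PM + 12:45 = 5:28 AM on Nov 12.

5:28 AM on November 12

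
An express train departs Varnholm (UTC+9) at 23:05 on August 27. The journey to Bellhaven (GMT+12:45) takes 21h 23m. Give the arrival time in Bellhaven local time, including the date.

Convert departure to UTC: 23:05 − 9:00 = 14:05 UTC on Aug 27.
Add 21 hours 23 minutes travel time → 11:28 UTC (Aug 28).
Bellhaven is UTC+12:45, so local arrival = 11:28 + 12:45 = 00:13 on Aug 29.

00:13 on August 29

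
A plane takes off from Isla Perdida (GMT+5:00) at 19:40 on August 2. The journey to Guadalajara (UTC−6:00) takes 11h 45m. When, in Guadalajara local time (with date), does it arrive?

Convert departure to UTC: 19:40 − 5:00 = 14:40 UTC on Aug 2.
Add 11 hours and 45 minutes travel time → 02:25 UTC (Aug 3).
Guadalajara is UTC−6:00, so local arrival = 02:25 − 6:00 = 20:25 on Aug 2.

20:25 on Aug 2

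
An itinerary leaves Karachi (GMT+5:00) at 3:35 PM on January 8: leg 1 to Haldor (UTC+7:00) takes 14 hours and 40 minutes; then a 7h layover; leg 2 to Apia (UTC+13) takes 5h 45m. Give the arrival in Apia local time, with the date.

Convert departure to UTC: 3:35 PM − 5:00 = 10:35 AM UTC on Jan 8.
Add 14 hours and 40 minutes leg 1 → 1:15 AM UTC (Jan 9).
Add 7 hours layover in Haldor → 8:15 AM UTC.
Add 5 hours and 45 minutes leg 2 → 2:00 PM UTC.
Apia is UTC+13:00, so local arrival = 2:00 PM + 13:00 = 3:00 AM on Jan 10.

3:00 AM on January 10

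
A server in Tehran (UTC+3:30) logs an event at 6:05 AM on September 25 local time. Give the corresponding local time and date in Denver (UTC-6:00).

8:35 PM on September 24

Denver is 9:30 behind Tehran.
Shift by the zone difference: 6:05 AM − 9:30 = 8:35 PM on Sep 24 in Denver.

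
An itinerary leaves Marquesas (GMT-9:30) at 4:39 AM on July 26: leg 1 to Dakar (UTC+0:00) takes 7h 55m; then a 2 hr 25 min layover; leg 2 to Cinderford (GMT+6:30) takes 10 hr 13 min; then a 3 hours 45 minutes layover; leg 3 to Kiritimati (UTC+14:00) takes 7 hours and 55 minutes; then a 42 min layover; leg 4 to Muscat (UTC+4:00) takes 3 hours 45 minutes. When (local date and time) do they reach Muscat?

Convert departure to UTC: 4:39 AM + 9:30 = 2:09 PM UTC on Jul 26.
Add 7 hours and 55 minutes leg 1 → 10:04 PM UTC.
Add 2 hours 25 minutes layover in Dakar → 12:29 AM UTC (Jul 27).
Add 10 hours 13 minutes leg 2 → 10:42 AM UTC.
Add 3 hours 45 minutes layover in Cinderford → 2:27 PM UTC.
Add 7 hours 55 minutes leg 3 → 10:22 PM UTC.
Add 42 minutes layover in Kiritimati → 11:04 PM UTC.
Add 3 hours and 45 minutes leg 4 → 2:49 AM UTC (Jul 28).
Muscat is UTC+4:00, so local arrival = 2:49 AM + 4:00 = 6:49 AM on Jul 28.

6:49 AM on July 28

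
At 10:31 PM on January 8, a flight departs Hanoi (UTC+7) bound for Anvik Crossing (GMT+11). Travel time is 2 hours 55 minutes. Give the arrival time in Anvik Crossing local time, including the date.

Convert departure to UTC: 10:31 PM − 7:00 = 3:31 PM UTC on Jan 8.
Add 2 hours and 55 minutes travel time → 6:26 PM UTC.
Anvik Crossing is UTC+11:00, so local arrival = 6:26 PM + 11:00 = 5:26 AM on Jan 9.

5:26 AM on January 9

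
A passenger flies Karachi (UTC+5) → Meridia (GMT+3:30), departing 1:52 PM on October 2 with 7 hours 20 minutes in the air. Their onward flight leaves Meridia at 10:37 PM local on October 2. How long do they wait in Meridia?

Convert departure to UTC: 1:52 PM − 5:00 = 8:52 AM UTC on Oct 2.
Add 7 hours and 20 minutes flight time → 4:12 PM UTC.
Meridia is UTC+3:30, so local arrival = 4:12 PM + 3:30 = 7:42 PM on Oct 2.
Layover = 10:37 PM − 7:42 PM = 2 hours 55 minutes.

2 hours 55 minutes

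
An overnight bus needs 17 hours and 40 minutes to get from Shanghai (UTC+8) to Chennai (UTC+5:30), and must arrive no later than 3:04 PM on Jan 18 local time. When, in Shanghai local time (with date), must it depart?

Target arrival in UTC: 3:04 PM − 5:30 = 9:34 AM on Jan 18.
Subtract 17 hours 40 minutes → departure 3:54 PM UTC on Jan 17.
Shanghai is UTC+8:00: 3:54 PM + 8:00 = 11:54 PM on Jan 17.

11:54 PM on January 17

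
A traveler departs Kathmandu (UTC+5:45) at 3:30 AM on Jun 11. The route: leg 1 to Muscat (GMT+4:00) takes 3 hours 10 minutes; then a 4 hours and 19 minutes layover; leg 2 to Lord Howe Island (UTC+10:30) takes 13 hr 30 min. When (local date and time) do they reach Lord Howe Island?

5:14 AM on June 12

Convert departure to UTC: 3:30 AM − 5:45 = 9:45 PM UTC on Jun 10.
Add 3 hours and 10 minutes leg 1 → 12:55 AM UTC (Jun 11).
Add 4 hours 19 minutes layover in Muscat → 5:14 AM UTC.
Add 13 hours and 30 minutes leg 2 → 6:44 PM UTC.
Lord Howe Island is UTC+10:30, so local arrival = 6:44 PM + 10:30 = 5:14 AM on Jun 12.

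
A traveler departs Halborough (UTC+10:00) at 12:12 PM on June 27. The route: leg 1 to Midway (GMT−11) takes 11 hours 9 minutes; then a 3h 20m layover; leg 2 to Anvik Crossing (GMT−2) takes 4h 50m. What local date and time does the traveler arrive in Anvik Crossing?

Convert departure to UTC: 12:12 PM − 10:00 = 2:12 AM UTC on Jun 27.
Add 11 hours and 9 minutes leg 1 → 1:21 PM UTC.
Add 3 hours 20 minutes layover in Midway → 4:41 PM UTC.
Add 4 hours 50 minutes leg 2 → 9:31 PM UTC.
Anvik Crossing is UTC−2:00, so local arrival = 9:31 PM − 2:00 = 7:31 PM on Jun 27.

7:31 PM on June 27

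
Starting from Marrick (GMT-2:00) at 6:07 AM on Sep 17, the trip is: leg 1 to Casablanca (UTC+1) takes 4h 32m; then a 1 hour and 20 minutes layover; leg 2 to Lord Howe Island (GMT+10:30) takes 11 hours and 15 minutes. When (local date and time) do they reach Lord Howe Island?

11:44 AM on Sep 18

Convert departure to UTC: 6:07 AM + 2:00 = 8:07 AM UTC on Sep 17.
Add 4 hours and 32 minutes leg 1 → 12:39 PM UTC.
Add 1 hour and 20 minutes layover in Casablanca → 1:59 PM UTC.
Add 11 hours and 15 minutes leg 2 → 1:14 AM UTC (Sep 18).
Lord Howe Island is UTC+10:30, so local arrival = 1:14 AM + 10:30 = 11:44 AM on Sep 18.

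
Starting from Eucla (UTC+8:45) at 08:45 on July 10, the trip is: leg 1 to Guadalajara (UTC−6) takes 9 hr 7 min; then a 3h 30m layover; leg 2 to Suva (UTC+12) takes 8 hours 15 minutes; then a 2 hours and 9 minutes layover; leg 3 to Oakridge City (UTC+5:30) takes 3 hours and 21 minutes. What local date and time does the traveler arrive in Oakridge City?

Convert departure to UTC: 08:45 − 8:45 = 00:00 UTC on Jul 10.
Add 9 hours and 7 minutes leg 1 → 09:07 UTC.
Add 3 hours and 30 minutes layover in Guadalajara → 12:37 UTC.
Add 8 hours 15 minutes leg 2 → 20:52 UTC.
Add 2 hours and 9 minutes layover in Suva → 23:01 UTC.
Add 3 hours 21 minutes leg 3 → 02:22 UTC (Jul 11).
Oakridge City is UTC+5:30, so local arrival = 02:22 + 5:30 = 07:52 on Jul 11.

07:52 on July 11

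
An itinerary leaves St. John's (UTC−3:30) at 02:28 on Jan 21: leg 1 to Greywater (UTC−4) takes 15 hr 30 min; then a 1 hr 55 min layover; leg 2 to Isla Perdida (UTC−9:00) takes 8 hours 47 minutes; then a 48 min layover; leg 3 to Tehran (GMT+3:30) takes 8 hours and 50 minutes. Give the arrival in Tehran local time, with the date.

Convert departure to UTC: 02:28 + 3:30 = 05:58 UTC on Jan 21.
Add 15 hours 30 minutes leg 1 → 21:28 UTC.
Add 1 hour and 55 minutes layover in Greywater → 23:23 UTC.
Add 8 hours 47 minutes leg 2 → 08:10 UTC (Jan 22).
Add 48 minutes layover in Isla Perdida → 08:58 UTC.
Add 8 hours and 50 minutes leg 3 → 17:48 UTC.
Tehran is UTC+3:30, so local arrival = 17:48 + 3:30 = 21:18 on Jan 22.

21:18 on January 22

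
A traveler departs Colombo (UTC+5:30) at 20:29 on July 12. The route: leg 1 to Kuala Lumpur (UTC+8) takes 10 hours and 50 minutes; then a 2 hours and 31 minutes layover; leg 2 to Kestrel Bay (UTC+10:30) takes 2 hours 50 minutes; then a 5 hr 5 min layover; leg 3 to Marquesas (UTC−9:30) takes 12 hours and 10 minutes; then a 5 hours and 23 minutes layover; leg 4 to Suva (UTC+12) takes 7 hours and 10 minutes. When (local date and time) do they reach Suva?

00:58 on Jul 15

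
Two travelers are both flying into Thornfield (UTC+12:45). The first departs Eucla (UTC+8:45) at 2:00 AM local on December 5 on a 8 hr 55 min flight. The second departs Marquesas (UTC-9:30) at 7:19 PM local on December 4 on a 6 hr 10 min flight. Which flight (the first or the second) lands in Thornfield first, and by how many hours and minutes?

Flight 1 in UTC: 2:00 AM − 8:45 = 5:15 PM on Dec 4.
+8 hours 55 minutes → arrive 2:10 AM UTC on Dec 5.
Flight 2 in UTC: 7:19 PM + 9:30 = 4:49 AM on Dec 5.
+6 hours 10 minutes → arrive 10:59 AM UTC on Dec 5.
Flight 1 lands earlier by 8 hours 49 minutes.

the first, by 8 hours 49 minutes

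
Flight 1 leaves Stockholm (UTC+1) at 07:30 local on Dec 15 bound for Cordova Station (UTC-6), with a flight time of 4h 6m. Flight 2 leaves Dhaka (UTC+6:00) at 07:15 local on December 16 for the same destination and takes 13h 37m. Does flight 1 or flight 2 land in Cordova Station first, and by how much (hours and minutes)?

Flight 1 in UTC: 07:30 − 1:00 = 06:30 on Dec 15.
+4 hours and 6 minutes → arrive 10:36 UTC on Dec 15.
Flight 2 in UTC: 07:15 − 6:00 = 01:15 on Dec 16.
+13 hours 37 minutes → arrive 14:52 UTC on Dec 16.
Flight 1 lands earlier by 28 hours 16 minutes.

the first, by 28 hours 16 minutes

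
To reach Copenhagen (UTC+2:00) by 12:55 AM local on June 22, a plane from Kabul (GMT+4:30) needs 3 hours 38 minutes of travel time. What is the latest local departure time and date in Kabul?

11:47 PM on June 21

Target arrival in UTC: 12:55 AM − 2:00 = 10:55 PM on Jun 21.
Subtract 3 hours and 38 minutes → departure 7:17 PM UTC on Jun 21.
Kabul is UTC+4:30: 7:17 PM + 4:30 = 11:47 PM on Jun 21.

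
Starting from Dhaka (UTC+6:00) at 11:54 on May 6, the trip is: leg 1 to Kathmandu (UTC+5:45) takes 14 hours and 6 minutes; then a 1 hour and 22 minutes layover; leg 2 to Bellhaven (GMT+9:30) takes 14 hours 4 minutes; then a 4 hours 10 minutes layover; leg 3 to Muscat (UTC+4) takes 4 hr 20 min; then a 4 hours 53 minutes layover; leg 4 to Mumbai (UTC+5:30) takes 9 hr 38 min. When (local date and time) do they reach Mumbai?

15:57 on May 8

Convert departure to UTC: 11:54 − 6:00 = 05:54 UTC on May 6.
Add 14 hours 6 minutes leg 1 → 20:00 UTC.
Add 1 hour 22 minutes layover in Kathmandu → 21:22 UTC.
Add 14 hours and 4 minutes leg 2 → 11:26 UTC (May 7).
Add 4 hours 10 minutes layover in Bellhaven → 15:36 UTC.
Add 4 hours and 20 minutes leg 3 → 19:56 UTC.
Add 4 hours 53 minutes layover in Muscat → 00:49 UTC (May 8).
Add 9 hours and 38 minutes leg 4 → 10:27 UTC.
Mumbai is UTC+5:30, so local arrival = 10:27 + 5:30 = 15:57 on May 8.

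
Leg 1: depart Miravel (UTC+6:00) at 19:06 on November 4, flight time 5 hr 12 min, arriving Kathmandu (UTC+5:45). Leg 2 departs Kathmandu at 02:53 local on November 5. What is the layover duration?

Convert departure to UTC: 19:06 − 6:00 = 13:06 UTC on Nov 4.
Add 5 hours 12 minutes flight time → 18:18 UTC.
Kathmandu is UTC+5:45, so local arrival = 18:18 + 5:45 = 00:03 on Nov 5.
Layover = 02:53 − 00:03 = 2 hours 50 minutes.

2 hours 50 minutes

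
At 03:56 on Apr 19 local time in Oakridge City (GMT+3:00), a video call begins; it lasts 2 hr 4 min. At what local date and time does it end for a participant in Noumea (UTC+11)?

Convert start to UTC: 03:56 − 3:00 = 00:56 UTC on Apr 19.
Add 2 hours and 4 minutes duration → 03:00 UTC.
Noumea is UTC+11:00, so local end time = 03:00 + 11:00 = 14:00 on Apr 19.

14:00 on April 19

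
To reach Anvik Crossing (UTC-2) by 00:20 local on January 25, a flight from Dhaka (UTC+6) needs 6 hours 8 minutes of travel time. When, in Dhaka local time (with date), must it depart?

02:12 on Jan 25

Target arrival in UTC: 00:20 + 2:00 = 02:20 on Jan 25.
Subtract 6 hours 8 minutes → departure 20:12 UTC on Jan 24.
Dhaka is UTC+6:00: 20:12 + 6:00 = 02:12 on Jan 25.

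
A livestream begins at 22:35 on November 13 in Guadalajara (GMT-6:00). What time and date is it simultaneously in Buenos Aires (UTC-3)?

01:35 on Nov 14

In UTC: 22:35 + 6:00 = 04:35 on Nov 14.
Buenos Aires is UTC−3:00: 04:35 − 3:00 = 01:35 on Nov 14.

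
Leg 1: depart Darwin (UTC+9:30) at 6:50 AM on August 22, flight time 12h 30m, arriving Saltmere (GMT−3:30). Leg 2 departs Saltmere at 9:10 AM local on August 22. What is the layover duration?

Convert departure to UTC: 6:50 AM − 9:30 = 9:20 PM UTC on Aug 21.
Add 12 hours and 30 minutes flight time → 9:50 AM UTC (Aug 22).
Saltmere is UTC−3:30, so local arrival = 9:50 AM − 3:30 = 6:20 AM on Aug 22.
Layover = 9:10 AM − 6:20 AM = 2 hours 50 minutes.

2 hours 50 minutes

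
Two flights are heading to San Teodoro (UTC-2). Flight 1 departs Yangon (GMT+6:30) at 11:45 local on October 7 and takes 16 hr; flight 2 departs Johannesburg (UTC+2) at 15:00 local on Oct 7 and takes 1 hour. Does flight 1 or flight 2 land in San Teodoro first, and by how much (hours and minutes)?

the second, by 7 hours 15 minutes

Flight 1 in UTC: 11:45 − 6:30 = 05:15 on Oct 7.
+16 hours → arrive 21:15 UTC on Oct 7.
Flight 2 in UTC: 15:00 − 2:00 = 13:00 on Oct 7.
+1 hour → arrive 14:00 UTC on Oct 7.
Flight 2 lands earlier by 7 hours 15 minutes.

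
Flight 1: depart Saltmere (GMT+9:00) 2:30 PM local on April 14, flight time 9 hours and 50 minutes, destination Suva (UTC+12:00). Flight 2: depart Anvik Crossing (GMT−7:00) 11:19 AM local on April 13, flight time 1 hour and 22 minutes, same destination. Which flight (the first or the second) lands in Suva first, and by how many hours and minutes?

the second, by 19 hours 39 minutes

Flight 1 in UTC: 2:30 PM − 9:00 = 5:30 AM on Apr 14.
+9 hours and 50 minutes → arrive 3:20 PM UTC on Apr 14.
Flight 2 in UTC: 11:19 AM + 7:00 = 6:19 PM on Apr 13.
+1 hour and 22 minutes → arrive 7:41 PM UTC on Apr 13.
Flight 2 lands earlier by 19 hours 39 minutes.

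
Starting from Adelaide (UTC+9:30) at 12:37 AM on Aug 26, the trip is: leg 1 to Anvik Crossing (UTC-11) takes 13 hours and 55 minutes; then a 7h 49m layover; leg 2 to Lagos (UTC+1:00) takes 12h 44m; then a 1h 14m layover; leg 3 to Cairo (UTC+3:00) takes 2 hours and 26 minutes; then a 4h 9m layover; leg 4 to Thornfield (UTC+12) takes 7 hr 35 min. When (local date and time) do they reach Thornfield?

4:59 AM on August 28

Convert departure to UTC: 12:37 AM − 9:30 = 3:07 PM UTC on Aug 25.
Add 13 hours and 55 minutes leg 1 → 5:02 AM UTC (Aug 26).
Add 7 hours and 49 minutes layover in Anvik Crossing → 12:51 PM UTC.
Add 12 hours and 44 minutes leg 2 → 1:35 AM UTC (Aug 27).
Add 1 hour and 14 minutes layover in Lagos → 2:49 AM UTC.
Add 2 hours 26 minutes leg 3 → 5:15 AM UTC.
Add 4 hours 9 minutes layover in Cairo → 9:24 AM UTC.
Add 7 hours and 35 minutes leg 4 → 4:59 PM UTC.
Thornfield is UTC+12:00, so local arrival = 4:59 PM + 12:00 = 4:59 AM on Aug 28.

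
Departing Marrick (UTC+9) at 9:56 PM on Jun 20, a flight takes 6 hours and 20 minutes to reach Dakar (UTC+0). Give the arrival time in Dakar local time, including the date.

7:16 PM on Jun 20

Convert departure to UTC: 9:56 PM − 9:00 = 12:56 PM UTC on Jun 20.
Add 6 hours and 20 minutes travel time → 7:16 PM UTC.
Dakar is UTC+0, so local arrival is the same: 7:16 PM on Jun 20.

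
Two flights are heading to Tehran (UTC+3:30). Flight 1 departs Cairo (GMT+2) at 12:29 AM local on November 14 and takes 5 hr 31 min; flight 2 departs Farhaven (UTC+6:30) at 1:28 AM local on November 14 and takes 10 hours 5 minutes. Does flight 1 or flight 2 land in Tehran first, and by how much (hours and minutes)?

the first, by 1 hour 3 minutes

Flight 1 in UTC: 12:29 AM − 2:00 = 10:29 PM on Nov 13.
+5 hours and 31 minutes → arrive 4:00 AM UTC on Nov 14.
Flight 2 in UTC: 1:28 AM − 6:30 = 6:58 PM on Nov 13.
+10 hours and 5 minutes → arrive 5:03 AM UTC on Nov 14.
Flight 1 lands earlier by 1 hour 3 minutes.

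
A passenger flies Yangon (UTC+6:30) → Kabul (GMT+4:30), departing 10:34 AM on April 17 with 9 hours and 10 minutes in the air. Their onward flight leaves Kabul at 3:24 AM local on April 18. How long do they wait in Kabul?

Convert departure to UTC: 10:34 AM − 6:30 = 4:04 AM UTC on Apr 17.
Add 9 hours and 10 minutes flight time → 1:14 PM UTC.
Kabul is UTC+4:30, so local arrival = 1:14 PM + 4:30 = 5:44 PM on Apr 17.
Layover = 3:24 AM − 5:44 PM (+1 day) = 9 hours 40 minutes.

9 hours 40 minutes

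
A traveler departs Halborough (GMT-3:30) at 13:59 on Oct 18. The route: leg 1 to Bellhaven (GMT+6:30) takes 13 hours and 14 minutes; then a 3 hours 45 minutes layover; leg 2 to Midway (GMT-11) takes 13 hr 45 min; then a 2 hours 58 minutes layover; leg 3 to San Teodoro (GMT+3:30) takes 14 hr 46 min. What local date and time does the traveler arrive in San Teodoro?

Convert departure to UTC: 13:59 + 3:30 = 17:29 UTC on Oct 18.
Add 13 hours and 14 minutes leg 1 → 06:43 UTC (Oct 19).
Add 3 hours and 45 minutes layover in Bellhaven → 10:28 UTC.
Add 13 hours and 45 minutes leg 2 → 00:13 UTC (Oct 20).
Add 2 hours 58 minutes layover in Midway → 03:11 UTC.
Add 14 hours and 46 minutes leg 3 → 17:57 UTC.
San Teodoro is UTC+3:30, so local arrival = 17:57 + 3:30 = 21:27 on Oct 20.

21:27 on Oct 20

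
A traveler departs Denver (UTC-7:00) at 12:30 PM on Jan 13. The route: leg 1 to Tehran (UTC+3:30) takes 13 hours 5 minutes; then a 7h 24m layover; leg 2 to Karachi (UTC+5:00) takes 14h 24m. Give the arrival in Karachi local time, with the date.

11:23 AM on Jan 15

Convert departure to UTC: 12:30 PM + 7:00 = 7:30 PM UTC on Jan 13.
Add 13 hours and 5 minutes leg 1 → 8:35 AM UTC (Jan 14).
Add 7 hours and 24 minutes layover in Tehran → 3:59 PM UTC.
Add 14 hours 24 minutes leg 2 → 6:23 AM UTC (Jan 15).
Karachi is UTC+5:00, so local arrival = 6:23 AM + 5:00 = 11:23 AM on Jan 15.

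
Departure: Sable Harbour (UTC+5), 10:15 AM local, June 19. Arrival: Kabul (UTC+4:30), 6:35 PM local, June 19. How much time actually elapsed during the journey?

8 hours 50 minutes

Departure in UTC: 10:15 AM − 5:00 = 5:15 AM on Jun 19.
Arrival in UTC: 6:35 PM − 4:30 = 2:05 PM on Jun 19.
Elapsed = 2:05 PM − 5:15 AM = 8 hours 50 minutes.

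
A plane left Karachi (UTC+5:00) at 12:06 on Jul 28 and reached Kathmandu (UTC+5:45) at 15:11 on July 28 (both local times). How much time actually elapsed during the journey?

2 hours 20 minutes

Departure in UTC: 12:06 − 5:00 = 07:06 on Jul 28.
Arrival in UTC: 15:11 − 5:45 = 09:26 on Jul 28.
Elapsed = 09:26 − 07:06 = 2 hours 20 minutes.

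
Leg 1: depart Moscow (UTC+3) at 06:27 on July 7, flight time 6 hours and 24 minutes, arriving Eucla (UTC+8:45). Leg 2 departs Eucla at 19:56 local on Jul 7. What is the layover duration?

Convert departure to UTC: 06:27 − 3:00 = 03:27 UTC on Jul 7.
Add 6 hours 24 minutes flight time → 09:51 UTC.
Eucla is UTC+8:45, so local arrival = 09:51 + 8:45 = 18:36 on Jul 7.
Layover = 19:56 − 18:36 = 1 hour 20 minutes.

1 hour 20 minutes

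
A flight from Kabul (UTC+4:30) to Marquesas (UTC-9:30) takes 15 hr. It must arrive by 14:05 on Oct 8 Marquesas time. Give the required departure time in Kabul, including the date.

13:05 on Oct 8

Target arrival in UTC: 14:05 + 9:30 = 23:35 on Oct 8.
Subtract 15 hours → departure 08:35 UTC on Oct 8.
Kabul is UTC+4:30: 08:35 + 4:30 = 13:05 on Oct 8.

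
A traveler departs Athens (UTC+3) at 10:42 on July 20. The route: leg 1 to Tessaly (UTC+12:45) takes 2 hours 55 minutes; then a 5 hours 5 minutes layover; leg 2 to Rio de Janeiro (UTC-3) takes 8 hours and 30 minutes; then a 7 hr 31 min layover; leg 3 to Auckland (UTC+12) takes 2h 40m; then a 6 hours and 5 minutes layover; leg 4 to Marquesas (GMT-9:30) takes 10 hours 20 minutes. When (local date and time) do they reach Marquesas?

17:18 on Jul 21

Convert departure to UTC: 10:42 − 3:00 = 07:42 UTC on Jul 20.
Add 2 hours 55 minutes leg 1 → 10:37 UTC.
Add 5 hours 5 minutes layover in Tessaly → 15:42 UTC.
Add 8 hours and 30 minutes leg 2 → 00:12 UTC (Jul 21).
Add 7 hours 31 minutes layover in Rio de Janeiro → 07:43 UTC.
Add 2 hours 40 minutes leg 3 → 10:23 UTC.
Add 6 hours 5 minutes layover in Auckland → 16:28 UTC.
Add 10 hours and 20 minutes leg 4 → 02:48 UTC (Jul 22).
Marquesas is UTC−9:30, so local arrival = 02:48 − 9:30 = 17:18 on Jul 21.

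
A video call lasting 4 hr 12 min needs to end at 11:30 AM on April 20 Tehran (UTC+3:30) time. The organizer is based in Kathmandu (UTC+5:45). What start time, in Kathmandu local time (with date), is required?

9:33 AM on Apr 20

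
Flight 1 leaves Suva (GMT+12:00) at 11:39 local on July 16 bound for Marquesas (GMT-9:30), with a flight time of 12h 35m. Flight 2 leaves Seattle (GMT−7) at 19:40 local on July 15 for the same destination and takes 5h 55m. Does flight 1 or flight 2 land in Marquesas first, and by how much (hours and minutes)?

Flight 1 in UTC: 11:39 − 12:00 = 23:39 on Jul 15.
+12 hours 35 minutes → arrive 12:14 UTC on Jul 16.
Flight 2 in UTC: 19:40 + 7:00 = 02:40 on Jul 16.
+5 hours and 55 minutes → arrive 08:35 UTC on Jul 16.
Flight 2 lands earlier by 3 hours 39 minutes.

the second, by 3 hours 39 minutes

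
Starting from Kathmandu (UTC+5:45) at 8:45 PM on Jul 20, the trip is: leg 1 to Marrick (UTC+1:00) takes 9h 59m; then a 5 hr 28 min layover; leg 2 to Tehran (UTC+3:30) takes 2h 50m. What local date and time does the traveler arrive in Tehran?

Convert departure to UTC: 8:45 PM − 5:45 = 3:00 PM UTC on Jul 20.
Add 9 hours and 59 minutes leg 1 → 12:59 AM UTC (Jul 21).
Add 5 hours 28 minutes layover in Marrick → 6:27 AM UTC.
Add 2 hours 50 minutes leg 2 → 9:17 AM UTC.
Tehran is UTC+3:30, so local arrival = 9:17 AM + 3:30 = 12:47 PM on Jul 21.

12:47 PM on July 21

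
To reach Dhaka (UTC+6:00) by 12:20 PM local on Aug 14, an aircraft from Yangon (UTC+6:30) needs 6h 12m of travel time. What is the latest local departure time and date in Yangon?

Target arrival in UTC: 12:20 PM − 6:00 = 6:20 AM on Aug 14.
Subtract 6 hours and 12 minutes → departure 12:08 AM UTC on Aug 14.
Yangon is UTC+6:30: 12:08 AM + 6:30 = 6:38 AM on Aug 14.

6:38 AM on August 14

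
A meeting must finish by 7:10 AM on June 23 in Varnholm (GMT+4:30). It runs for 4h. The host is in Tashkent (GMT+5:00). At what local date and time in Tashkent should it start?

Target end time in UTC: 7:10 AM − 4:30 = 2:40 AM on Jun 23.
Subtract 4 hours → start 10:40 PM UTC on Jun 22.
Tashkent is UTC+5:00: 10:40 PM + 5:00 = 3:40 AM on Jun 23.

3:40 AM on June 23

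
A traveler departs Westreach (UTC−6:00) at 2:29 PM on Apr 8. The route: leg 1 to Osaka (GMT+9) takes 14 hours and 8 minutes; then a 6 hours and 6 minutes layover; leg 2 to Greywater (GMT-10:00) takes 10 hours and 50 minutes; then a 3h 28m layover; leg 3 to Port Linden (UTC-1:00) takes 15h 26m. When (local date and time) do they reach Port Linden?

9:27 PM on Apr 10

Convert departure to UTC: 2:29 PM + 6:00 = 8:29 PM UTC on Apr 8.
Add 14 hours 8 minutes leg 1 → 10:37 AM UTC (Apr 9).
Add 6 hours 6 minutes layover in Osaka → 4:43 PM UTC.
Add 10 hours and 50 minutes leg 2 → 3:33 AM UTC (Apr 10).
Add 3 hours 28 minutes layover in Greywater → 7:01 AM UTC.
Add 15 hours 26 minutes leg 3 → 10:27 PM UTC.
Port Linden is UTC−1:00, so local arrival = 10:27 PM − 1:00 = 9:27 PM on Apr 10.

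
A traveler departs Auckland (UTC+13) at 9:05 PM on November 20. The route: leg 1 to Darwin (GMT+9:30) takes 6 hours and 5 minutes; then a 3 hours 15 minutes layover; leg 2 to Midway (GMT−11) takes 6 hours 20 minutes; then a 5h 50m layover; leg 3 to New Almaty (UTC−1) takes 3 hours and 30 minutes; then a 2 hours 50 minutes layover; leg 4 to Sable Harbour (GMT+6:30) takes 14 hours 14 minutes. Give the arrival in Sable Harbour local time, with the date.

Convert departure to UTC: 9:05 PM − 13:00 = 8:05 AM UTC on Nov 20.
Add 6 hours 5 minutes leg 1 → 2:10 PM UTC.
Add 3 hours 15 minutes layover in Darwin → 5:25 PM UTC.
Add 6 hours 20 minutes leg 2 → 11:45 PM UTC.
Add 5 hours 50 minutes layover in Midway → 5:35 AM UTC (Nov 21).
Add 3 hours 30 minutes leg 3 → 9:05 AM UTC.
Add 2 hours 50 minutes layover in New Almaty → 11:55 AM UTC.
Add 14 hours and 14 minutes leg 4 → 2:09 AM UTC (Nov 22).
Sable Harbour is UTC+6:30, so local arrival = 2:09 AM + 6:30 = 8:39 AM on Nov 22.

8:39 AM on November 22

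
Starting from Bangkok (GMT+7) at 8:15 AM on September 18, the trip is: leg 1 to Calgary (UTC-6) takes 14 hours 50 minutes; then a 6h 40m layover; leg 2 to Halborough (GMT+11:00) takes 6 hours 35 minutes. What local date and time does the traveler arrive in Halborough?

Convert departure to UTC: 8:15 AM − 7:00 = 1:15 AM UTC on Sep 18.
Add 14 hours 50 minutes leg 1 → 4:05 PM UTC.
Add 6 hours 40 minutes layover in Calgary → 10:45 PM UTC.
Add 6 hours 35 minutes leg 2 → 5:20 AM UTC (Sep 19).
Halborough is UTC+11:00, so local arrival = 5:20 AM + 11:00 = 4:20 PM on Sep 19.

4:20 PM on September 19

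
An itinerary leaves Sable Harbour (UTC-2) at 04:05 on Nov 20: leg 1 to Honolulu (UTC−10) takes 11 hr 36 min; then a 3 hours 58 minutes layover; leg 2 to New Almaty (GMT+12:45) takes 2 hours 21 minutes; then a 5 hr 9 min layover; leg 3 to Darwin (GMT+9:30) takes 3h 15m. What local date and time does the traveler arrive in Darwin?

17:54 on November 21

Convert departure to UTC: 04:05 + 2:00 = 06:05 UTC on Nov 20.
Add 11 hours and 36 minutes leg 1 → 17:41 UTC.
Add 3 hours and 58 minutes layover in Honolulu → 21:39 UTC.
Add 2 hours and 21 minutes leg 2 → 00:00 UTC (Nov 21).
Add 5 hours and 9 minutes layover in New Almaty → 05:09 UTC.
Add 3 hours 15 minutes leg 3 → 08:24 UTC.
Darwin is UTC+9:30, so local arrival = 08:24 + 9:30 = 17:54 on Nov 21.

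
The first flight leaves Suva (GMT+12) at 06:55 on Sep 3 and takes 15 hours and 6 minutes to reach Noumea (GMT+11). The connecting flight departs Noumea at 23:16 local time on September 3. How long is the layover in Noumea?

2 hours 15 minutes

Convert departure to UTC: 06:55 − 12:00 = 18:55 UTC on Sep 2.
Add 15 hours 6 minutes flight time → 10:01 UTC (Sep 3).
Noumea is UTC+11:00, so local arrival = 10:01 + 11:00 = 21:01 on Sep 3.
Layover = 23:16 − 21:01 = 2 hours 15 minutes.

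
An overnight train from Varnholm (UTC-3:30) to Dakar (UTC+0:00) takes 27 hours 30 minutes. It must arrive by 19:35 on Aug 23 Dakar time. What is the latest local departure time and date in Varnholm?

12:35 on Aug 22

Target arrival is already UTC: 19:35 on Aug 23.
Subtract 27 hours and 30 minutes → departure 16:05 UTC on Aug 22.
Varnholm is UTC−3:30: 16:05 − 3:30 = 12:35 on Aug 22.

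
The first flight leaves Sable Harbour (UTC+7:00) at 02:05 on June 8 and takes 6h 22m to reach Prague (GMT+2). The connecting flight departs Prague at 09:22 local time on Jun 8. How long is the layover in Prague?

Convert departure to UTC: 02:05 − 7:00 = 19:05 UTC on Jun 7.
Add 6 hours 22 minutes flight time → 01:27 UTC (Jun 8).
Prague is UTC+2:00, so local arrival = 01:27 + 2:00 = 03:27 on Jun 8.
Layover = 09:22 − 03:27 = 5 hours 55 minutes.

5 hours 55 minutes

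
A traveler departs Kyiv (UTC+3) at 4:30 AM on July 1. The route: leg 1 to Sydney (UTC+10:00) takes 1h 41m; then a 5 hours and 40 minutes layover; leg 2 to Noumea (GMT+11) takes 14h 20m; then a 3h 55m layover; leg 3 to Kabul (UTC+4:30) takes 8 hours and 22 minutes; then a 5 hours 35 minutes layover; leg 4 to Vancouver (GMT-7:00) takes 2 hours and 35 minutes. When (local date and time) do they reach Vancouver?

12:38 PM on Jul 2

Convert departure to UTC: 4:30 AM − 3:00 = 1:30 AM UTC on Jul 1.
Add 1 hour and 41 minutes leg 1 → 3:11 AM UTC.
Add 5 hours 40 minutes layover in Sydney → 8:51 AM UTC.
Add 14 hours and 20 minutes leg 2 → 11:11 PM UTC.
Add 3 hours 55 minutes layover in Noumea → 3:06 AM UTC (Jul 2).
Add 8 hours and 22 minutes leg 3 → 11:28 AM UTC.
Add 5 hours and 35 minutes layover in Kabul → 5:03 PM UTC.
Add 2 hours and 35 minutes leg 4 → 7:38 PM UTC.
Vancouver is UTC−7:00, so local arrival = 7:38 PM − 7:00 = 12:38 PM on Jul 2.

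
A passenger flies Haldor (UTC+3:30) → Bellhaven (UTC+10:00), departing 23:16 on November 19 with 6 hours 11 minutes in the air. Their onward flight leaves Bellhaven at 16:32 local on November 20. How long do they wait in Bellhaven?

Convert departure to UTC: 23:16 − 3:30 = 19:46 UTC on Nov 19.
Add 6 hours 11 minutes flight time → 01:57 UTC (Nov 20).
Bellhaven is UTC+10:00, so local arrival = 01:57 + 10:00 = 11:57 on Nov 20.
Layover = 16:32 − 11:57 = 4 hours 35 minutes.

4 hours 35 minutes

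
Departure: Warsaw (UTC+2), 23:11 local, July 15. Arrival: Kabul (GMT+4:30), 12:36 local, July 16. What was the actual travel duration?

10 hours 55 minutes

Departure in UTC: 23:11 − 2:00 = 21:11 on Jul 15.
Arrival in UTC: 12:36 − 4:30 = 08:06 on Jul 16.
Elapsed = 08:06 − 21:11 (+1 day) = 10 hours 55 minutes.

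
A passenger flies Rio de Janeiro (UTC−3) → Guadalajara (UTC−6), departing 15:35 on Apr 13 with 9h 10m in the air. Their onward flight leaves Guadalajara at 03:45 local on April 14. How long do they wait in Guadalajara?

Convert departure to UTC: 15:35 + 3:00 = 18:35 UTC on Apr 13.
Add 9 hours 10 minutes flight time → 03:45 UTC (Apr 14).
Guadalajara is UTC−6:00, so local arrival = 03:45 − 6:00 = 21:45 on Apr 13.
Layover = 03:45 − 21:45 (+1 day) = 6 hours.

6 hours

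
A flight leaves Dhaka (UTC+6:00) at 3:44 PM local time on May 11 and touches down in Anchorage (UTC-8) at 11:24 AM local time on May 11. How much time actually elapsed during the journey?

9 hours 40 minutes

Departure in UTC: 3:44 PM − 6:00 = 9:44 AM on May 11.
Arrival in UTC: 11:24 AM + 8:00 = 7:24 PM on May 11.
Elapsed = 7:24 PM − 9:44 AM = 9 hours 40 minutes.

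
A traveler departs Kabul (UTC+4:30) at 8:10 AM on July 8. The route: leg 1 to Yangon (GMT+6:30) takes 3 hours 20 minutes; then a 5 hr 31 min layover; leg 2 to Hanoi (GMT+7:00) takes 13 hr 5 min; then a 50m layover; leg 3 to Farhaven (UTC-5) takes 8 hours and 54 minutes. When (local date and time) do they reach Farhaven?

Convert departure to UTC: 8:10 AM − 4:30 = 3:40 AM UTC on Jul 8.
Add 3 hours and 20 minutes leg 1 → 7:00 AM UTC.
Add 5 hours and 31 minutes layover in Yangon → 12:31 PM UTC.
Add 13 hours 5 minutes leg 2 → 1:36 AM UTC (Jul 9).
Add 50 minutes layover in Hanoi → 2:26 AM UTC.
Add 8 hours and 54 minutes leg 3 → 11:20 AM UTC.
Farhaven is UTC−5:00, so local arrival = 11:20 AM − 5:00 = 6:20 AM on Jul 9.

6:20 AM on July 9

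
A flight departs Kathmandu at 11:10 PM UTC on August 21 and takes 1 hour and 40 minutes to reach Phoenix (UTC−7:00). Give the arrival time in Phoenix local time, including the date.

Departure is given in UTC: 11:10 PM on Aug 21.
Add 1 hour and 40 minutes → 12:50 AM UTC (Aug 22).
Phoenix is UTC−7:00: 12:50 AM − 7:00 = 5:50 PM on Aug 21.

5:50 PM on August 21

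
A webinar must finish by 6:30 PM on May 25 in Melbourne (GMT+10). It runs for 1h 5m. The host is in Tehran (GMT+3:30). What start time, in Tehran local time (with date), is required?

10:55 AM on May 25

Target end time in UTC: 6:30 PM − 10:00 = 8:30 AM on May 25.
Subtract 1 hour 5 minutes → start 7:25 AM UTC on May 25.
Tehran is UTC+3:30: 7:25 AM + 3:30 = 10:55 AM on May 25.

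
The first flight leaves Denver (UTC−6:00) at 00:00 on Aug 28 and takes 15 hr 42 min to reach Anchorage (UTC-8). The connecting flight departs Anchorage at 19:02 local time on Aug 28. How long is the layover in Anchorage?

5 hours 20 minutes

Convert departure to UTC: 00:00 + 6:00 = 06:00 UTC on Aug 28.
Add 15 hours and 42 minutes flight time → 21:42 UTC.
Anchorage is UTC−8:00, so local arrival = 21:42 − 8:00 = 13:42 on Aug 28.
Layover = 19:02 − 13:42 = 5 hours 20 minutes.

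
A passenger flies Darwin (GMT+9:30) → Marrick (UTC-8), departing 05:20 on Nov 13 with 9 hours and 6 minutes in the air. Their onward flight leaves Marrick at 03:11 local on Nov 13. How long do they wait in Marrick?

6 hours 15 minutes

Convert departure to UTC: 05:20 − 9:30 = 19:50 UTC on Nov 12.
Add 9 hours and 6 minutes flight time → 04:56 UTC (Nov 13).
Marrick is UTC−8:00, so local arrival = 04:56 − 8:00 = 20:56 on Nov 12.
Layover = 03:11 − 20:56 (+1 day) = 6 hours 15 minutes.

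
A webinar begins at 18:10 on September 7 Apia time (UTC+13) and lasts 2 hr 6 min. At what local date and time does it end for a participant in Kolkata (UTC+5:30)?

12:46 on September 7

Convert start to UTC: 18:10 − 13:00 = 05:10 UTC on Sep 7.
Add 2 hours 6 minutes duration → 07:16 UTC.
Kolkata is UTC+5:30, so local end time = 07:16 + 5:30 = 12:46 on Sep 7.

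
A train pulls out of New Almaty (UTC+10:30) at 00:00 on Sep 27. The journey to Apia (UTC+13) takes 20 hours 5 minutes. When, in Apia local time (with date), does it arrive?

Convert departure to UTC: 00:00 − 10:30 = 13:30 UTC on Sep 26.
Add 20 hours 5 minutes travel time → 09:35 UTC (Sep 27).
Apia is UTC+13:00, so local arrival = 09:35 + 13:00 = 22:35 on Sep 27.

22:35 on September 27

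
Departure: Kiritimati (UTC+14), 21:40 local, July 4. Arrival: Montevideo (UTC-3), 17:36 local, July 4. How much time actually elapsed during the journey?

12 hours 56 minutes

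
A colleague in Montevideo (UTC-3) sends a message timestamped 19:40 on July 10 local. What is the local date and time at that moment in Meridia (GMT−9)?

Meridia is 6:00 behind Montevideo.
Shift by the zone difference: 19:40 − 6:00 = 13:40 on Jul 10 in Meridia.

13:40 on Jul 10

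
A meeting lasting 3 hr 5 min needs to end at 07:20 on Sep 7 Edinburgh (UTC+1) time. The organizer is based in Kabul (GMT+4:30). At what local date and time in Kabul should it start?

07:45 on Sep 7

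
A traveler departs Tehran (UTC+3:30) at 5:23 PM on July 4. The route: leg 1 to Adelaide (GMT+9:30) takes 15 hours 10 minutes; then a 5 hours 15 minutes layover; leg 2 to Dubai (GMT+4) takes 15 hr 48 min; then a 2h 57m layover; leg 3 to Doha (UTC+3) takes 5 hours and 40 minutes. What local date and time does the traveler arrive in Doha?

Convert departure to UTC: 5:23 PM − 3:30 = 1:53 PM UTC on Jul 4.
Add 15 hours 10 minutes leg 1 → 5:03 AM UTC (Jul 5).
Add 5 hours 15 minutes layover in Adelaide → 10:18 AM UTC.
Add 15 hours 48 minutes leg 2 → 2:06 AM UTC (Jul 6).
Add 2 hours 57 minutes layover in Dubai → 5:03 AM UTC.
Add 5 hours 40 minutes leg 3 → 10:43 AM UTC.
Doha is UTC+3:00, so local arrival = 10:43 AM + 3:00 = 1:43 PM on Jul 6.

1:43 PM on July 6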